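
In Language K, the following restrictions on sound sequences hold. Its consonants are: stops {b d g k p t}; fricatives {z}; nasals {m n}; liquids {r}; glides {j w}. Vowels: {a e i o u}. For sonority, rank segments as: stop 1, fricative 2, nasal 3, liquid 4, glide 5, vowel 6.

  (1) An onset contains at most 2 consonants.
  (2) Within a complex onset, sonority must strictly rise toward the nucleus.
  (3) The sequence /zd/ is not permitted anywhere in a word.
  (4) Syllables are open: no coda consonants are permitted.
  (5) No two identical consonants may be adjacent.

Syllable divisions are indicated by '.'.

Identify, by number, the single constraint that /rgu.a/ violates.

/rgu.a/: syllable 1 onset /rg/: /r/ (liquid, 4) → /g/ (stop, 1) does not rise.
This is a violation of constraint 2: "Within a complex onset, sonority must strictly rise toward the nucleus."
The remaining constraints (1, 3, 4, 5) are satisfied.

2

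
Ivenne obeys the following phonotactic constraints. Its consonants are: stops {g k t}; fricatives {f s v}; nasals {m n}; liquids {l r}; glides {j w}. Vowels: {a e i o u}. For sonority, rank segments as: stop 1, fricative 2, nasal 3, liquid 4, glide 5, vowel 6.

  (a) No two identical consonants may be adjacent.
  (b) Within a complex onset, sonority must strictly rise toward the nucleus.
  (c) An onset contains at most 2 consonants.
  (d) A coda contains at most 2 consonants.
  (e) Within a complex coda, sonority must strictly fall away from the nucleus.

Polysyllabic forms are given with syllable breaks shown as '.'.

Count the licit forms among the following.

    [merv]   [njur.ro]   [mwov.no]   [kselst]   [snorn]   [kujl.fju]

[merv] — σ1 onset /m/, coda /rv/ (4→2 falls) ok → licit
[njur.ro] — violates constraint (a): adjacent identical consonants /rr/ → illicit
[mwov.no] — σ1 onset /mw/ (3→5 rises), coda /v/ ok; σ2 onset /n/, coda /∅/ ok → licit
[kselst] — violates constraint (d): syllable 1 coda /lst/ has 3 consonants (> 2) → illicit
[snorn] — σ1 onset /sn/ (2→3 rises), coda /rn/ (4→3 falls) ok → licit
[kujl.fju] — σ1 onset /k/, coda /jl/ (5→4 falls) ok; σ2 onset /fj/ (2→5 rises), coda /∅/ ok → licit
Licit: [merv], [mwov.no], [snorn], [kujl.fju] → 4.

4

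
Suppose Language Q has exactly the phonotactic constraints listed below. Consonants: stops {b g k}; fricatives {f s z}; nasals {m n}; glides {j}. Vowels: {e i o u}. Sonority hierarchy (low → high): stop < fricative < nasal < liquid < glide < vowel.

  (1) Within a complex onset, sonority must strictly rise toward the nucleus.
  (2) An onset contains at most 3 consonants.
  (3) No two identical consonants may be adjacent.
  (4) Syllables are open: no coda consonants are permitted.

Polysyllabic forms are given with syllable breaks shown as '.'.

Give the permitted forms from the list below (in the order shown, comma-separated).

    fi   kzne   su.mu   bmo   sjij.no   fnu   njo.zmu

fi — σ1 onset /f/, coda /∅/ ok → permitted
kzne — σ1 onset /kzn/ (1→2→3 rises), coda /∅/ ok → permitted
su.mu — σ1 onset /s/, coda /∅/ ok; σ2 onset /m/, coda /∅/ ok → permitted
bmo — σ1 onset /bm/ (1→3 rises), coda /∅/ ok → permitted
sjij.no — violates constraint 4: syllable 1 coda /j/ has 1 consonant (> 0) → not permitted
fnu — σ1 onset /fn/ (2→3 rises), coda /∅/ ok → permitted
njo.zmu — σ1 onset /nj/ (3→5 rises), coda /∅/ ok; σ2 onset /zm/ (2→3 rises), coda /∅/ ok → permitted

fi, kzne, su.mu, bmo, fnu, njo.zmu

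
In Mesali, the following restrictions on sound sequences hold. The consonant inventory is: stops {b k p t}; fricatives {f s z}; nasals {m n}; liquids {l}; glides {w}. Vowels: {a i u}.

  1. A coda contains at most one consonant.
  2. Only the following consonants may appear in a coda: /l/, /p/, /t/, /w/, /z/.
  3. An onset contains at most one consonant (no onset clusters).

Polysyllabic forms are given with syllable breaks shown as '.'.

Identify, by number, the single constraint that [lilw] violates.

[lilw]: syllable 1 coda /lw/ has 2 consonants (> 1).
This is a violation of constraint 1: "A coda contains at most one consonant."
The remaining constraints (2, 3) are satisfied.

1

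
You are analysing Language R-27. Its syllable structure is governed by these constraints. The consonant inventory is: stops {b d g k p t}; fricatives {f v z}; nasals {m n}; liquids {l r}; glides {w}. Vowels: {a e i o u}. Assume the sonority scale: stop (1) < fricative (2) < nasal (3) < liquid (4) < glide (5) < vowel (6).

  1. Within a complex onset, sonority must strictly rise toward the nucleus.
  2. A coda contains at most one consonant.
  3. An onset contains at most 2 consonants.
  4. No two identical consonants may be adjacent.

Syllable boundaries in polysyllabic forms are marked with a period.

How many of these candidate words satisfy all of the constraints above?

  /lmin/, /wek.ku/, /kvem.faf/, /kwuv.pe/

/lmin/ — violates constraint 1: syllable 1 onset /lm/: /l/ (liquid, 4) → /m/ (nasal, 3) does not rise → illicit
/wek.ku/ — violates constraint 4: adjacent identical consonants /kk/ → illicit
/kvem.faf/ — σ1 onset /kv/ (1→2 rises), coda /m/ ok; σ2 onset /f/, coda /f/ ok → licit
/kwuv.pe/ — σ1 onset /kw/ (1→5 rises), coda /v/ ok; σ2 onset /p/, coda /∅/ ok → licit
Licit: /kvem.faf/, /kwuv.pe/ → 2.

2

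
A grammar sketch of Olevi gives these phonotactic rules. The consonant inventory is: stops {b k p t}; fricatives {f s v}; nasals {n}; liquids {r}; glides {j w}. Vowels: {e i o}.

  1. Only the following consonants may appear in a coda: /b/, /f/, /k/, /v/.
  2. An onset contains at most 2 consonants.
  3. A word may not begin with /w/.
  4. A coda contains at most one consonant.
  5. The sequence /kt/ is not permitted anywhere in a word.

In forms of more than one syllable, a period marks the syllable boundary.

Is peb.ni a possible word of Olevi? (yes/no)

peb.ni — σ1 onset /p/, coda /b/ ok; σ2 onset /n/, coda /∅/ ok → permitted

yes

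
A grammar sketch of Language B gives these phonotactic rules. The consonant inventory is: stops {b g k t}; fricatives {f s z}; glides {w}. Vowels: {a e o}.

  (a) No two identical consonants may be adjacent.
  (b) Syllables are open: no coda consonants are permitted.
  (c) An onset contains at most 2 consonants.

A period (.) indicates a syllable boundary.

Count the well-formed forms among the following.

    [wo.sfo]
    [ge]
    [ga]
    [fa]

4

[wo.sfo] — σ1 onset /w/, coda /∅/ ok; σ2 onset /sf/ (2C), coda /∅/ ok → well-formed
[ge] — σ1 onset /g/, coda /∅/ ok → well-formed
[ga] — σ1 onset /g/, coda /∅/ ok → well-formed
[fa] — σ1 onset /f/, coda /∅/ ok → well-formed
Well-formed: [wo.sfo], [ge], [ga], [fa] → 4.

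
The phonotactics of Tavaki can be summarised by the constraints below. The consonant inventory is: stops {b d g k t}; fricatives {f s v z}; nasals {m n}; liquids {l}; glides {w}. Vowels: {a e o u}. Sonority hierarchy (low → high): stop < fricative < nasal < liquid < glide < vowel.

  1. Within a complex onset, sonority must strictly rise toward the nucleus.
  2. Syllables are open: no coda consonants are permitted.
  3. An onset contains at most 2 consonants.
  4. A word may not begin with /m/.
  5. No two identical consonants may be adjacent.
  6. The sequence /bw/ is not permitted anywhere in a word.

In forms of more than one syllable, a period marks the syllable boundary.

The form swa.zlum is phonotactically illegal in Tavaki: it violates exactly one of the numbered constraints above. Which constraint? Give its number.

swa.zlum: syllable 2 coda /m/ has 1 consonant (> 0).
This is a violation of constraint 2: "Syllables are open: no coda consonants are permitted."
The remaining constraints (1, 3, 4, 5, 6) are satisfied.

2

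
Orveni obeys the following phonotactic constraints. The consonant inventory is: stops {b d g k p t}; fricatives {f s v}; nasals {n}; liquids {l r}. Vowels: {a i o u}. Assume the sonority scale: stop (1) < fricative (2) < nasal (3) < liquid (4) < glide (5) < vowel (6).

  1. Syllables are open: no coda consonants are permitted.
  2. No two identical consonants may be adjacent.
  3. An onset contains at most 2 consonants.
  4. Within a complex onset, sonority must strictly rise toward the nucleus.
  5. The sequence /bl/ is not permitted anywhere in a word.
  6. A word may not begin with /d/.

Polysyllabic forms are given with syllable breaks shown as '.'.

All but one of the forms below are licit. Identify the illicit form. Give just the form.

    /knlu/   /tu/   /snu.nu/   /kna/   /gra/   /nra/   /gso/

/knlu/ — violates constraint 3: syllable 1 onset /knl/ has 3 consonants (> 2) → illicit
/tu/ — σ1 onset /t/, coda /∅/ ok → licit
/snu.nu/ — σ1 onset /sn/ (2→3 rises), coda /∅/ ok; σ2 onset /n/, coda /∅/ ok → licit
/kna/ — σ1 onset /kn/ (1→3 rises), coda /∅/ ok → licit
/gra/ — σ1 onset /gr/ (1→4 rises), coda /∅/ ok → licit
/nra/ — σ1 onset /nr/ (3→4 rises), coda /∅/ ok → licit
/gso/ — σ1 onset /gs/ (1→2 rises), coda /∅/ ok → licit

/knlu/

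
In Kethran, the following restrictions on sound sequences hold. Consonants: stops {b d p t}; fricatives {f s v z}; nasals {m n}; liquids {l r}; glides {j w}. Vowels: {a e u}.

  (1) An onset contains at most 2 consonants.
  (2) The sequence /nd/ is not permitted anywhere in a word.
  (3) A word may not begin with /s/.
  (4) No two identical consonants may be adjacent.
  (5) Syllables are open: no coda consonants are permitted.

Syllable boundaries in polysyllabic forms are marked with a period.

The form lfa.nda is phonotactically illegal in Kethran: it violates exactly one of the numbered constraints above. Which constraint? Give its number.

2

lfa.nda: contains banned sequence /nd/.
This is a violation of constraint 2: "The sequence /nd/ is not permitted anywhere in a word."
The remaining constraints (1, 3, 4, 5) are satisfied.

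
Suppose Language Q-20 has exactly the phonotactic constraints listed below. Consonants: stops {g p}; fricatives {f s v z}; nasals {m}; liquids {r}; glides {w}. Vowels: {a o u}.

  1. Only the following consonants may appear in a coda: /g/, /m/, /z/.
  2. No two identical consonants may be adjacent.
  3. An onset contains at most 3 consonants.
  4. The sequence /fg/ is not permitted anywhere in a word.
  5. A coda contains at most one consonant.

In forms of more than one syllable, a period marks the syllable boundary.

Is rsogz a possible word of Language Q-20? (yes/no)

no

rsogz — violates constraint 5: syllable 1 coda /gz/ has 2 consonants (> 1) → phonotactically illegal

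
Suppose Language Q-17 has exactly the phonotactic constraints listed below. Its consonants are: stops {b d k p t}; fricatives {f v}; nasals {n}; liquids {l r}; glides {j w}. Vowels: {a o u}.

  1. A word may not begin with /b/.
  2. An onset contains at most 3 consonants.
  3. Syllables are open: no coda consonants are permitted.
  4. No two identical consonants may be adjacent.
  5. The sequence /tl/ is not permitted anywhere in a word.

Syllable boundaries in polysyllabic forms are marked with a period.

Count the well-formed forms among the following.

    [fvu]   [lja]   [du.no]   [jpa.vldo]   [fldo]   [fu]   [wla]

[fvu] — σ1 onset /fv/ (2C), coda /∅/ ok → well-formed
[lja] — σ1 onset /lj/ (2C), coda /∅/ ok → well-formed
[du.no] — σ1 onset /d/, coda /∅/ ok; σ2 onset /n/, coda /∅/ ok → well-formed
[jpa.vldo] — σ1 onset /jp/ (2C), coda /∅/ ok; σ2 onset /vld/ (3C), coda /∅/ ok → well-formed
[fldo] — σ1 onset /fld/ (3C), coda /∅/ ok → well-formed
[fu] — σ1 onset /f/, coda /∅/ ok → well-formed
[wla] — σ1 onset /wl/ (2C), coda /∅/ ok → well-formed
Well-formed: [fvu], [lja], [du.no], [jpa.vldo], [fldo], [fu], [wla] → 7.

7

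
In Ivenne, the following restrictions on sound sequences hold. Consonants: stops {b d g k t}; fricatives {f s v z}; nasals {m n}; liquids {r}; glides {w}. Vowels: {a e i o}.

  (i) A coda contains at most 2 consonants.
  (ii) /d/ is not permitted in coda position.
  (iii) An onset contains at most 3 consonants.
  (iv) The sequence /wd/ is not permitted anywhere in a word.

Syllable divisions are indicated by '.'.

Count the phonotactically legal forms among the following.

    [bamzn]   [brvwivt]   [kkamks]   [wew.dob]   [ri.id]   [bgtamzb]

0

[bamzn] — violates constraint (i): syllable 1 coda /mzn/ has 3 consonants (> 2) → phonotactically illegal
[brvwivt] — violates constraint (iii): syllable 1 onset /brvw/ has 4 consonants (> 3) → phonotactically illegal
[kkamks] — violates constraint (i): syllable 1 coda /mks/ has 3 consonants (> 2) → phonotactically illegal
[wew.dob] — violates constraint (iv): contains banned sequence /wd/ → phonotactically illegal
[ri.id] — violates constraint (ii): syllable 2 coda contains /d/ → phonotactically illegal
[bgtamzb] — violates constraint (i): syllable 1 coda /mzb/ has 3 consonants (> 2) → phonotactically illegal
No form is phonotactically legal → 0.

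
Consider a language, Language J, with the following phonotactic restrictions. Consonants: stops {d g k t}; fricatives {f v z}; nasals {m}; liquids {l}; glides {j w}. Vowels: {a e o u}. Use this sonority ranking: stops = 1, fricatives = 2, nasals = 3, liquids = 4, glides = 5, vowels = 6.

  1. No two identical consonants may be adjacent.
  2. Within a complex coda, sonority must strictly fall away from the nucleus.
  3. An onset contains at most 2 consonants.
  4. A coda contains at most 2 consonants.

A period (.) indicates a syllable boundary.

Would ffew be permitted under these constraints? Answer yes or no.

ffew — violates constraint 1: adjacent identical consonants /ff/ → not permitted

no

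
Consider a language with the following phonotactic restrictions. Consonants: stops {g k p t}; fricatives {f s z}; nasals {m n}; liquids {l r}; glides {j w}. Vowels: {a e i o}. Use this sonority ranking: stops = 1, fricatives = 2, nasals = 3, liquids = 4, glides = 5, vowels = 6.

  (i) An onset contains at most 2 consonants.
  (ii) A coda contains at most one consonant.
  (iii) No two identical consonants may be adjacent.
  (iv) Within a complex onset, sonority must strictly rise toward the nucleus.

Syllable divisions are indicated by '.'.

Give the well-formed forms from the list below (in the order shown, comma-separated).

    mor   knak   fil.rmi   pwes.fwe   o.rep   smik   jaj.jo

mor, knak, pwes.fwe, o.rep, smik

mor — σ1 onset /m/, coda /r/ ok → well-formed
knak — σ1 onset /kn/ (1→3 rises), coda /k/ ok → well-formed
fil.rmi — violates constraint (iv): syllable 2 onset /rm/: /r/ (liquid, 4) → /m/ (nasal, 3) does not rise → ill-formed
pwes.fwe — σ1 onset /pw/ (1→5 rises), coda /s/ ok; σ2 onset /fw/ (2→5 rises), coda /∅/ ok → well-formed
o.rep — σ1 onset /∅/, coda /∅/ ok; σ2 onset /r/, coda /p/ ok → well-formed
smik — σ1 onset /sm/ (2→3 rises), coda /k/ ok → well-formed
jaj.jo — violates constraint (iii): adjacent identical consonants /jj/ → ill-formed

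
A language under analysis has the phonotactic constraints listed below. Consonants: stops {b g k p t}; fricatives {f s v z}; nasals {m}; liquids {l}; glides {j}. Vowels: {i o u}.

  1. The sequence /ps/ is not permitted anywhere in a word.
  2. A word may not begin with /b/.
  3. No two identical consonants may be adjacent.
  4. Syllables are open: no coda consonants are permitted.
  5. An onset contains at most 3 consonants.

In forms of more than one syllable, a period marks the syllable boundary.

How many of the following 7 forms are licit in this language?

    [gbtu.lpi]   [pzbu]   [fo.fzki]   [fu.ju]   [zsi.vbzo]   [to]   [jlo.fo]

7

[gbtu.lpi] — σ1 onset /gbt/ (3C), coda /∅/ ok; σ2 onset /lp/ (2C), coda /∅/ ok → licit
[pzbu] — σ1 onset /pzb/ (3C), coda /∅/ ok → licit
[fo.fzki] — σ1 onset /f/, coda /∅/ ok; σ2 onset /fzk/ (3C), coda /∅/ ok → licit
[fu.ju] — σ1 onset /f/, coda /∅/ ok; σ2 onset /j/, coda /∅/ ok → licit
[zsi.vbzo] — σ1 onset /zs/ (2C), coda /∅/ ok; σ2 onset /vbz/ (3C), coda /∅/ ok → licit
[to] — σ1 onset /t/, coda /∅/ ok → licit
[jlo.fo] — σ1 onset /jl/ (2C), coda /∅/ ok; σ2 onset /f/, coda /∅/ ok → licit
Licit: [gbtu.lpi], [pzbu], [fo.fzki], [fu.ju], [zsi.vbzo], [to], [jlo.fo] → 7.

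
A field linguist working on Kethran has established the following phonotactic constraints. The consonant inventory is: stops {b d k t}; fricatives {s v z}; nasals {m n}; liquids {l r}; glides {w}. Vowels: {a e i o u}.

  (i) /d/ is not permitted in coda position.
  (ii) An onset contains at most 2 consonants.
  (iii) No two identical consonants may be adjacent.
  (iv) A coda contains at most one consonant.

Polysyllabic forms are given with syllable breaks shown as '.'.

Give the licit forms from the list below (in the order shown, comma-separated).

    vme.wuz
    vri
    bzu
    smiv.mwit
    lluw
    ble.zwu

vme.wuz, vri, bzu, smiv.mwit, ble.zwu

vme.wuz — σ1 onset /vm/ (2C), coda /∅/ ok; σ2 onset /w/, coda /z/ ok → licit
vri — σ1 onset /vr/ (2C), coda /∅/ ok → licit
bzu — σ1 onset /bz/ (2C), coda /∅/ ok → licit
smiv.mwit — σ1 onset /sm/ (2C), coda /v/ ok; σ2 onset /mw/ (2C), coda /t/ ok → licit
lluw — violates constraint (iii): adjacent identical consonants /ll/ → illicit
ble.zwu — σ1 onset /bl/ (2C), coda /∅/ ok; σ2 onset /zw/ (2C), coda /∅/ ok → licit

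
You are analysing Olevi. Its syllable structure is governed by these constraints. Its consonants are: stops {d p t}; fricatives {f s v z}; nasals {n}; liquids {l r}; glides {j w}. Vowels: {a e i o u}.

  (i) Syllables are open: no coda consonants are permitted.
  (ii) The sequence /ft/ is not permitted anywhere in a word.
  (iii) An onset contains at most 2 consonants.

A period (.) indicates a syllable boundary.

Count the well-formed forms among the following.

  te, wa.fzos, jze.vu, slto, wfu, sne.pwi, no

te — σ1 onset /t/, coda /∅/ ok → well-formed
wa.fzos — violates constraint (i): syllable 2 coda /s/ has 1 consonant (> 0) → ill-formed
jze.vu — σ1 onset /jz/ (2C), coda /∅/ ok; σ2 onset /v/, coda /∅/ ok → well-formed
slto — violates constraint (iii): syllable 1 onset /slt/ has 3 consonants (> 2) → ill-formed
wfu — σ1 onset /wf/ (2C), coda /∅/ ok → well-formed
sne.pwi — σ1 onset /sn/ (2C), coda /∅/ ok; σ2 onset /pw/ (2C), coda /∅/ ok → well-formed
no — σ1 onset /n/, coda /∅/ ok → well-formed
Well-formed: te, jze.vu, wfu, sne.pwi, no → 5.

5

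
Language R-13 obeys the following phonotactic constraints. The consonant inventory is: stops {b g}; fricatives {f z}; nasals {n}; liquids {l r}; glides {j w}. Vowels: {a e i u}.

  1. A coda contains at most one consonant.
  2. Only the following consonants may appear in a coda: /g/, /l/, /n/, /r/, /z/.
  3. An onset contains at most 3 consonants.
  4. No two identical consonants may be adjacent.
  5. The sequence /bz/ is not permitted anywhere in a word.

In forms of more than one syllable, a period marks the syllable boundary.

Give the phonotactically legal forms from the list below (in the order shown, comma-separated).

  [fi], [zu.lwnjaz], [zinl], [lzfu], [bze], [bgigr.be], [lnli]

[fi] — σ1 onset /f/, coda /∅/ ok → phonotactically legal
[zu.lwnjaz] — violates constraint 3: syllable 2 onset /lwnj/ has 4 consonants (> 3) → phonotactically illegal
[zinl] — violates constraint 1: syllable 1 coda /nl/ has 2 consonants (> 1) → phonotactically illegal
[lzfu] — σ1 onset /lzf/ (3C), coda /∅/ ok → phonotactically legal
[bze] — violates constraint 5: contains banned sequence /bz/ → phonotactically illegal
[bgigr.be] — violates constraint 1: syllable 1 coda /gr/ has 2 consonants (> 1) → phonotactically illegal
[lnli] — σ1 onset /lnl/ (3C), coda /∅/ ok → phonotactically legal

[fi], [lzfu], [lnli]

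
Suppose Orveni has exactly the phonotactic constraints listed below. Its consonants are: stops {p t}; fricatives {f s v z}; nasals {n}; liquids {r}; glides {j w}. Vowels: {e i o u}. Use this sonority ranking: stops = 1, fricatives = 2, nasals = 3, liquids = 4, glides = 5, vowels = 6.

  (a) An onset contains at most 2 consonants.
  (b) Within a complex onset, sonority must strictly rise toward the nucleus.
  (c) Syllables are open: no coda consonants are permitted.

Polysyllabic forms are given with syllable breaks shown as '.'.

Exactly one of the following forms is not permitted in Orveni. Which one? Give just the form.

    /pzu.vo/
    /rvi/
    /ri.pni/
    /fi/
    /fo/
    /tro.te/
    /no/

/pzu.vo/ — σ1 onset /pz/ (1→2 rises), coda /∅/ ok; σ2 onset /v/, coda /∅/ ok → permitted
/rvi/ — violates constraint (b): syllable 1 onset /rv/: /r/ (liquid, 4) → /v/ (fricative, 2) does not rise → not permitted
/ri.pni/ — σ1 onset /r/, coda /∅/ ok; σ2 onset /pn/ (1→3 rises), coda /∅/ ok → permitted
/fi/ — σ1 onset /f/, coda /∅/ ok → permitted
/fo/ — σ1 onset /f/, coda /∅/ ok → permitted
/tro.te/ — σ1 onset /tr/ (1→4 rises), coda /∅/ ok; σ2 onset /t/, coda /∅/ ok → permitted
/no/ — σ1 onset /n/, coda /∅/ ok → permitted

/rvi/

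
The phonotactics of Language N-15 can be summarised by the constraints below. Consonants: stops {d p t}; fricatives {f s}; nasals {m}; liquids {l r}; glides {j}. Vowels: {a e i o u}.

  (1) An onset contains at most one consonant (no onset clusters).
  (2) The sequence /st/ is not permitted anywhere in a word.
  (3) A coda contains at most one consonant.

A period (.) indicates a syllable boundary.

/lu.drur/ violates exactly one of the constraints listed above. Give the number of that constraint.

/lu.drur/: syllable 2 onset /dr/ has 2 consonants (> 1).
This is a violation of constraint 1: "An onset contains at most one consonant (no onset clusters)."
The remaining constraints (2, 3) are satisfied.

1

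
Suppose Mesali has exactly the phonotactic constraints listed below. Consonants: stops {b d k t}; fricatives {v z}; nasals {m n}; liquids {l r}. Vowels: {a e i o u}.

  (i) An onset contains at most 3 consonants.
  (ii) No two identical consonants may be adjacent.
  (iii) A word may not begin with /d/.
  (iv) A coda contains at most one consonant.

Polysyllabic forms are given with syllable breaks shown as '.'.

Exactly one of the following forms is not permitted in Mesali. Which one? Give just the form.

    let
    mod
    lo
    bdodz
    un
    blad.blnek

let — σ1 onset /l/, coda /t/ ok → permitted
mod — σ1 onset /m/, coda /d/ ok → permitted
lo — σ1 onset /l/, coda /∅/ ok → permitted
bdodz — violates constraint (iv): syllable 1 coda /dz/ has 2 consonants (> 1) → not permitted
un — σ1 onset /∅/, coda /n/ ok → permitted
blad.blnek — σ1 onset /bl/ (2C), coda /d/ ok; σ2 onset /bln/ (3C), coda /k/ ok → permitted

bdodz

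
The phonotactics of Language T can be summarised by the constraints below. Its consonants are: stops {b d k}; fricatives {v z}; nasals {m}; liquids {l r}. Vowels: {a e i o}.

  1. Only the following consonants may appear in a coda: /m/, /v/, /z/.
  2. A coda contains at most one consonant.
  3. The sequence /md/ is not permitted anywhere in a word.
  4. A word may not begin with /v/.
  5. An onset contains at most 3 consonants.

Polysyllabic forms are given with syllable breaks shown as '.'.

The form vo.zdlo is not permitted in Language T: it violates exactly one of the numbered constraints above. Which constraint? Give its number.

vo.zdlo: word begins with /v/.
This is a violation of constraint 4: "A word may not begin with /v/."
The remaining constraints (1, 2, 3, 5) are satisfied.

4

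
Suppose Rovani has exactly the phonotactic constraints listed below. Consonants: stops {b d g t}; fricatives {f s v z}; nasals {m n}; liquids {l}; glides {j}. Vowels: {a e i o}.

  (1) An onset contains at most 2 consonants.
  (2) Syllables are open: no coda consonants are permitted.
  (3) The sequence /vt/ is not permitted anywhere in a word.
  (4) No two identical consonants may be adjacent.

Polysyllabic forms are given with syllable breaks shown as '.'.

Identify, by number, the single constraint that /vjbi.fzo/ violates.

1

/vjbi.fzo/: syllable 1 onset /vjb/ has 3 consonants (> 2).
This is a violation of constraint 1: "An onset contains at most 2 consonants."
The remaining constraints (2, 3, 4) are satisfied.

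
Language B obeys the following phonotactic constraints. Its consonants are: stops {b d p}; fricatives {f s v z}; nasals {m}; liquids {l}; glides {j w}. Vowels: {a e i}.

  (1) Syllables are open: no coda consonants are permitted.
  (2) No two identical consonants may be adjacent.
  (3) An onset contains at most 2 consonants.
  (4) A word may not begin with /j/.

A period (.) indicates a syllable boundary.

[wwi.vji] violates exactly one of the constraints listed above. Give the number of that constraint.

2

[wwi.vji]: adjacent identical consonants /ww/.
This is a violation of constraint 2: "No two identical consonants may be adjacent."
The remaining constraints (1, 3, 4) are satisfied.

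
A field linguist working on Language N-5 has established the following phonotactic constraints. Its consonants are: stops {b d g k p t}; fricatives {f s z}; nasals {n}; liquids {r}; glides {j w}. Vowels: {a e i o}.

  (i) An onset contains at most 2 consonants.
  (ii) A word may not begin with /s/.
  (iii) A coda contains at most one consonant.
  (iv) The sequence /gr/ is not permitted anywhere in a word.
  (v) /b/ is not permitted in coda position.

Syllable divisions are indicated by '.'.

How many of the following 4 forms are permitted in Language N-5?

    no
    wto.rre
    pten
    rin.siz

4

no — σ1 onset /n/, coda /∅/ ok → permitted
wto.rre — σ1 onset /wt/ (2C), coda /∅/ ok; σ2 onset /rr/ (2C), coda /∅/ ok → permitted
pten — σ1 onset /pt/ (2C), coda /n/ ok → permitted
rin.siz — σ1 onset /r/, coda /n/ ok; σ2 onset /s/, coda /z/ ok → permitted
Permitted: no, wto.rre, pten, rin.siz → 4.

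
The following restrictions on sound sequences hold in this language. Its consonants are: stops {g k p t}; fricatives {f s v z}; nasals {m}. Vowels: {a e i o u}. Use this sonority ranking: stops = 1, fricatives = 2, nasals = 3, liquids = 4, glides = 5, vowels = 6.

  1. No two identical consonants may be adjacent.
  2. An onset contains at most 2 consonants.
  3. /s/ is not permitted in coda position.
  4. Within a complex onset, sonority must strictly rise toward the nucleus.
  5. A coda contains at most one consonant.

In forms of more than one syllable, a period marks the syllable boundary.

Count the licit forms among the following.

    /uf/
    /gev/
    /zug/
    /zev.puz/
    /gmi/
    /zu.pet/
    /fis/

/uf/ — σ1 onset /∅/, coda /f/ ok → licit
/gev/ — σ1 onset /g/, coda /v/ ok → licit
/zug/ — σ1 onset /z/, coda /g/ ok → licit
/zev.puz/ — σ1 onset /z/, coda /v/ ok; σ2 onset /p/, coda /z/ ok → licit
/gmi/ — σ1 onset /gm/ (1→3 rises), coda /∅/ ok → licit
/zu.pet/ — σ1 onset /z/, coda /∅/ ok; σ2 onset /p/, coda /t/ ok → licit
/fis/ — violates constraint 3: syllable 1 coda contains /s/ → illicit
Licit: /uf/, /gev/, /zug/, /zev.puz/, /gmi/, /zu.pet/ → 6.

6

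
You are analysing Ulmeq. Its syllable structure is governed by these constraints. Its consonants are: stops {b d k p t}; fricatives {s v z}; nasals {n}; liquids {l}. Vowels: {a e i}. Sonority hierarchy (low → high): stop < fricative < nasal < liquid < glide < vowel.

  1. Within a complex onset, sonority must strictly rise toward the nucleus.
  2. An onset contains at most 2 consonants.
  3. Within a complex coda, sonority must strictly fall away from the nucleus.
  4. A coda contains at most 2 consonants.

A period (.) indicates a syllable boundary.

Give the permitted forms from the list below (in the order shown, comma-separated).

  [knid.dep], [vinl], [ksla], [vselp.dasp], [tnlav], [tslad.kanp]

[knid.dep]

[knid.dep] — σ1 onset /kn/ (1→3 rises), coda /d/ ok; σ2 onset /d/, coda /p/ ok → permitted
[vinl] — violates constraint 3: syllable 1 coda /nl/: /n/ (nasal, 3) → /l/ (liquid, 4) does not fall → not permitted
[ksla] — violates constraint 2: syllable 1 onset /ksl/ has 3 consonants (> 2) → not permitted
[vselp.dasp] — violates constraint 1: syllable 1 onset /vs/: /v/ (fricative, 2) → /s/ (fricative, 2) does not rise → not permitted
[tnlav] — violates constraint 2: syllable 1 onset /tnl/ has 3 consonants (> 2) → not permitted
[tslad.kanp] — violates constraint 2: syllable 1 onset /tsl/ has 3 consonants (> 2) → not permitted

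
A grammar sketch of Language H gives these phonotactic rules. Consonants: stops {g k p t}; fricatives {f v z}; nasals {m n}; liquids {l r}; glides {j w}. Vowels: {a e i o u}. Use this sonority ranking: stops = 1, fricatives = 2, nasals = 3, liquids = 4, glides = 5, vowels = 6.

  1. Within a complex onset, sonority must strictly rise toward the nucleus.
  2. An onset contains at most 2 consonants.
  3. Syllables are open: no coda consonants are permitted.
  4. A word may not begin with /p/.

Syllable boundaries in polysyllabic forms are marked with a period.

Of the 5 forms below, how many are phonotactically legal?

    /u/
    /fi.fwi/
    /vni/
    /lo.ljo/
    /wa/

5

/u/ — σ1 onset /∅/, coda /∅/ ok → phonotactically legal
/fi.fwi/ — σ1 onset /f/, coda /∅/ ok; σ2 onset /fw/ (2→5 rises), coda /∅/ ok → phonotactically legal
/vni/ — σ1 onset /vn/ (2→3 rises), coda /∅/ ok → phonotactically legal
/lo.ljo/ — σ1 onset /l/, coda /∅/ ok; σ2 onset /lj/ (4→5 rises), coda /∅/ ok → phonotactically legal
/wa/ — σ1 onset /w/, coda /∅/ ok → phonotactically legal
Phonotactically legal: /u/, /fi.fwi/, /vni/, /lo.ljo/, /wa/ → 5.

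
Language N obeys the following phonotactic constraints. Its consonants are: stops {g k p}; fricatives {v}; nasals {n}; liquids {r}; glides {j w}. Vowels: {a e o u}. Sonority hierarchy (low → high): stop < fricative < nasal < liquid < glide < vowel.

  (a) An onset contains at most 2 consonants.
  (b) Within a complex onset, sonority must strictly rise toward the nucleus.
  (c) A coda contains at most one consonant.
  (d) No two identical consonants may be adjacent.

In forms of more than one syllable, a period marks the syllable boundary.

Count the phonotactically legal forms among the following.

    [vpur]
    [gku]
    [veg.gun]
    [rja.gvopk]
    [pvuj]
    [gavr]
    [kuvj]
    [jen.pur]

2

[vpur] — violates constraint (b): syllable 1 onset /vp/: /v/ (fricative, 2) → /p/ (stop, 1) does not rise → phonotactically illegal
[gku] — violates constraint (b): syllable 1 onset /gk/: /g/ (stop, 1) → /k/ (stop, 1) does not rise → phonotactically illegal
[veg.gun] — violates constraint (d): adjacent identical consonants /gg/ → phonotactically illegal
[rja.gvopk] — violates constraint (c): syllable 2 coda /pk/ has 2 consonants (> 1) → phonotactically illegal
[pvuj] — σ1 onset /pv/ (1→2 rises), coda /j/ ok → phonotactically legal
[gavr] — violates constraint (c): syllable 1 coda /vr/ has 2 consonants (> 1) → phonotactically illegal
[kuvj] — violates constraint (c): syllable 1 coda /vj/ has 2 consonants (> 1) → phonotactically illegal
[jen.pur] — σ1 onset /j/, coda /n/ ok; σ2 onset /p/, coda /r/ ok → phonotactically legal
Phonotactically legal: [pvuj], [jen.pur] → 2.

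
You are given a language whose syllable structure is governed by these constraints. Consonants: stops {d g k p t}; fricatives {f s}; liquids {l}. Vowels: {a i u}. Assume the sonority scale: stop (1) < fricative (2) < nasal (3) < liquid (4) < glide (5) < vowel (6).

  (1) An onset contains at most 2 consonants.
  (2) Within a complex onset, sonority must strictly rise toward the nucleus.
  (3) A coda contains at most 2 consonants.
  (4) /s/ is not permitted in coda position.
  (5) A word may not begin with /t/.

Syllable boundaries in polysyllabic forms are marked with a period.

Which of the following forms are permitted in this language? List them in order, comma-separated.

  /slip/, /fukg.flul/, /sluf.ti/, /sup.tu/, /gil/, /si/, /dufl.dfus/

/slip/, /fukg.flul/, /sluf.ti/, /sup.tu/, /gil/, /si/

/slip/ — σ1 onset /sl/ (2→4 rises), coda /p/ ok → permitted
/fukg.flul/ — σ1 onset /f/, coda /kg/ (2C) ok; σ2 onset /fl/ (2→4 rises), coda /l/ ok → permitted
/sluf.ti/ — σ1 onset /sl/ (2→4 rises), coda /f/ ok; σ2 onset /t/, coda /∅/ ok → permitted
/sup.tu/ — σ1 onset /s/, coda /p/ ok; σ2 onset /t/, coda /∅/ ok → permitted
/gil/ — σ1 onset /g/, coda /l/ ok → permitted
/si/ — σ1 onset /s/, coda /∅/ ok → permitted
/dufl.dfus/ — violates constraint 4: syllable 2 coda contains /s/ → not permitted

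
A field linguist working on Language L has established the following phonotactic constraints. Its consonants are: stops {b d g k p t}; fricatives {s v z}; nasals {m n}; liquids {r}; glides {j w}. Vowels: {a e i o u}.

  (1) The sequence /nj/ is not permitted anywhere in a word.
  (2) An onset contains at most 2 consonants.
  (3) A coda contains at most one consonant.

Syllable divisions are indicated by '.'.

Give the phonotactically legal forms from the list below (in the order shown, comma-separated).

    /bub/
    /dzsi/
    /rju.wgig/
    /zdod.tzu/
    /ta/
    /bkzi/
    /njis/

/bub/, /rju.wgig/, /zdod.tzu/, /ta/

/bub/ — σ1 onset /b/, coda /b/ ok → phonotactically legal
/dzsi/ — violates constraint 2: syllable 1 onset /dzs/ has 3 consonants (> 2) → phonotactically illegal
/rju.wgig/ — σ1 onset /rj/ (2C), coda /∅/ ok; σ2 onset /wg/ (2C), coda /g/ ok → phonotactically legal
/zdod.tzu/ — σ1 onset /zd/ (2C), coda /d/ ok; σ2 onset /tz/ (2C), coda /∅/ ok → phonotactically legal
/ta/ — σ1 onset /t/, coda /∅/ ok → phonotactically legal
/bkzi/ — violates constraint 2: syllable 1 onset /bkz/ has 3 consonants (> 2) → phonotactically illegal
/njis/ — violates constraint 1: contains banned sequence /nj/ → phonotactically illegal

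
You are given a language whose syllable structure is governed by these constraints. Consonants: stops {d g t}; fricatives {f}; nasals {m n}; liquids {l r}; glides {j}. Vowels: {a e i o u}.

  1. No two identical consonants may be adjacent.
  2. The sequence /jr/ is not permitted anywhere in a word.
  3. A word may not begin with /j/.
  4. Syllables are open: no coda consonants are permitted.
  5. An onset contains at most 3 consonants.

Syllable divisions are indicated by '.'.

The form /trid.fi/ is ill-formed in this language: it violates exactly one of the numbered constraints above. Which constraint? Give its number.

/trid.fi/: syllable 1 coda /d/ has 1 consonant (> 0).
This is a violation of constraint 4: "Syllables are open: no coda consonants are permitted."
The remaining constraints (1, 2, 3, 5) are satisfied.

4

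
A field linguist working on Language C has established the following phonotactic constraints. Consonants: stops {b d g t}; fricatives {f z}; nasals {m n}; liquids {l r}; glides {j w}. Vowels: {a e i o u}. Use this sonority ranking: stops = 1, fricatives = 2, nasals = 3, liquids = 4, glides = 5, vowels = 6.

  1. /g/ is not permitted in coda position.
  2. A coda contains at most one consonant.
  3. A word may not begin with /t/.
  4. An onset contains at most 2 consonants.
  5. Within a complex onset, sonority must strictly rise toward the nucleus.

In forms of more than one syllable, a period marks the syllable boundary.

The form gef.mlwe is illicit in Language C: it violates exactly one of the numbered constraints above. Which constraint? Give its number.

4

gef.mlwe: syllable 2 onset /mlw/ has 3 consonants (> 2).
This is a violation of constraint 4: "An onset contains at most 2 consonants."
The remaining constraints (1, 2, 3, 5) are satisfied.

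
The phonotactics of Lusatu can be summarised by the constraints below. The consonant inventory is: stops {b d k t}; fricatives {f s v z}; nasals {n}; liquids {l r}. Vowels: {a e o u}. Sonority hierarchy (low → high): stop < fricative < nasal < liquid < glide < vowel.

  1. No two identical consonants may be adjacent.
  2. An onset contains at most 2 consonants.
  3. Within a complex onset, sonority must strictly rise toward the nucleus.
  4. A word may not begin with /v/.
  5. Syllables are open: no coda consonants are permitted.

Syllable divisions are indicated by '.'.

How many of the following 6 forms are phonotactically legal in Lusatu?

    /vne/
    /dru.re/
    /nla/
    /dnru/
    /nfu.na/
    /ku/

3

/vne/ — violates constraint 4: word begins with /v/ → phonotactically illegal
/dru.re/ — σ1 onset /dr/ (1→4 rises), coda /∅/ ok; σ2 onset /r/, coda /∅/ ok → phonotactically legal
/nla/ — σ1 onset /nl/ (3→4 rises), coda /∅/ ok → phonotactically legal
/dnru/ — violates constraint 2: syllable 1 onset /dnr/ has 3 consonants (> 2) → phonotactically illegal
/nfu.na/ — violates constraint 3: syllable 1 onset /nf/: /n/ (nasal, 3) → /f/ (fricative, 2) does not rise → phonotactically illegal
/ku/ — σ1 onset /k/, coda /∅/ ok → phonotactically legal
Phonotactically legal: /dru.re/, /nla/, /ku/ → 3.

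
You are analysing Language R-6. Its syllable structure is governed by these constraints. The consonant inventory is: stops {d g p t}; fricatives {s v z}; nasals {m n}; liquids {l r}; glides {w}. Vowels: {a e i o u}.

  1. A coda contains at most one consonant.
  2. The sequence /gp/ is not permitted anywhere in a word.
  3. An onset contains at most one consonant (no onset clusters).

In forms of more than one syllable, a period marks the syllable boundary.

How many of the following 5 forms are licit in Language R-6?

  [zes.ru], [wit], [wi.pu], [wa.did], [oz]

[zes.ru] — σ1 onset /z/, coda /s/ ok; σ2 onset /r/, coda /∅/ ok → licit
[wit] — σ1 onset /w/, coda /t/ ok → licit
[wi.pu] — σ1 onset /w/, coda /∅/ ok; σ2 onset /p/, coda /∅/ ok → licit
[wa.did] — σ1 onset /w/, coda /∅/ ok; σ2 onset /d/, coda /d/ ok → licit
[oz] — σ1 onset /∅/, coda /z/ ok → licit
Licit: [zes.ru], [wit], [wi.pu], [wa.did], [oz] → 5.

5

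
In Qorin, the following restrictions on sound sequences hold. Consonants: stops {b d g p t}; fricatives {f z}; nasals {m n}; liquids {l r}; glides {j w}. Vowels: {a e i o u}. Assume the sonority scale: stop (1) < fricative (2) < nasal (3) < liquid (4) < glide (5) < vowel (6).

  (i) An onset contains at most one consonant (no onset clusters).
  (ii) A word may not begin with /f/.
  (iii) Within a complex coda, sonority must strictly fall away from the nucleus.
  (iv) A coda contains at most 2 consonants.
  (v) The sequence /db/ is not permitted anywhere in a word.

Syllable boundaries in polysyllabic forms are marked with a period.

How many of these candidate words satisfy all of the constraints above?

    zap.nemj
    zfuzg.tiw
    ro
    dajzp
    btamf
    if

zap.nemj — violates constraint (iii): syllable 2 coda /mj/: /m/ (nasal, 3) → /j/ (glide, 5) does not fall → not permitted
zfuzg.tiw — violates constraint (i): syllable 1 onset /zf/ has 2 consonants (> 1) → not permitted
ro — σ1 onset /r/, coda /∅/ ok → permitted
dajzp — violates constraint (iv): syllable 1 coda /jzp/ has 3 consonants (> 2) → not permitted
btamf — violates constraint (i): syllable 1 onset /bt/ has 2 consonants (> 1) → not permitted
if — σ1 onset /∅/, coda /f/ ok → permitted
Permitted: ro, if → 2.

2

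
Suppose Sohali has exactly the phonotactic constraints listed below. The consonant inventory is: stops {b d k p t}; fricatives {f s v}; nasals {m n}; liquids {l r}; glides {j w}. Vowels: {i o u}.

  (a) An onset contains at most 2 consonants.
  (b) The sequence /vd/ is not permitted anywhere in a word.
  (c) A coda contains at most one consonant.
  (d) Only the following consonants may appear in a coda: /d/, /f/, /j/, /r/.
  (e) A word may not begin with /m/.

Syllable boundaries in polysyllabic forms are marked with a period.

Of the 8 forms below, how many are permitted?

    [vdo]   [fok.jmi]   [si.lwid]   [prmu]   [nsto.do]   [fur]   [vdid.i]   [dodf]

[vdo] — violates constraint (b): contains banned sequence /vd/ → not permitted
[fok.jmi] — violates constraint (d): syllable 1 coda contains /k/, which is not a licensed coda consonant → not permitted
[si.lwid] — σ1 onset /s/, coda /∅/ ok; σ2 onset /lw/ (2C), coda /d/ ok → permitted
[prmu] — violates constraint (a): syllable 1 onset /prm/ has 3 consonants (> 2) → not permitted
[nsto.do] — violates constraint (a): syllable 1 onset /nst/ has 3 consonants (> 2) → not permitted
[fur] — σ1 onset /f/, coda /r/ ok → permitted
[vdid.i] — violates constraint (b): contains banned sequence /vd/ → not permitted
[dodf] — violates constraint (c): syllable 1 coda /df/ has 2 consonants (> 1) → not permitted
Permitted: [si.lwid], [fur] → 2.

2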